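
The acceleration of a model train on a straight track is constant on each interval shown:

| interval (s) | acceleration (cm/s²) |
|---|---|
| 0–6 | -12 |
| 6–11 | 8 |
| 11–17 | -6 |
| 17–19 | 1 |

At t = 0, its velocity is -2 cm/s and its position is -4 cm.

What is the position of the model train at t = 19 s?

-952 cm

On each constant-a segment, Δv = aΔt and Δx = v₀Δt + ½aΔt²; chain segment to segment.
0–6 s: v starts -2 cm/s; Δx = -2·6 + ½·-12·6² = -228 cm; v ends -74 cm/s.
6–11 s: v starts -74 cm/s; Δx = -74·5 + ½·8·5² = -270 cm; v ends -34 cm/s.
11–17 s: v starts -34 cm/s; Δx = -34·6 + ½·-6·6² = -312 cm; v ends -70 cm/s.
17–19 s: v starts -70 cm/s; Δx = -70·2 + ½·1·2² = -138 cm; v ends -68 cm/s.
x(19) = -4 + Σ Δx = -952 cm.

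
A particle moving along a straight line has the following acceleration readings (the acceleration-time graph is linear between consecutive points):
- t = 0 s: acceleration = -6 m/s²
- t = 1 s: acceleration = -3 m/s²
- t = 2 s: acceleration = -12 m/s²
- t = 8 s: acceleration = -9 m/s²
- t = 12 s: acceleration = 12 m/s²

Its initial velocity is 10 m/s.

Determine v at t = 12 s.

-59 m/s

Δv equals the area under the a-t graph; then v = v₀ + Δv.
0–1 s: ½(-6 + -3)(1) = -4.5 m/s
1–2 s: ½(-3 + -12)(1) = -7.5 m/s
2–8 s: ½(-12 + -9)(6) = -63 m/s
8–12 s: ½(-9 + 12)(4) = 6 m/s
Δv = -69 m/s, so v(12) = 10 + (-69) = -59 m/s.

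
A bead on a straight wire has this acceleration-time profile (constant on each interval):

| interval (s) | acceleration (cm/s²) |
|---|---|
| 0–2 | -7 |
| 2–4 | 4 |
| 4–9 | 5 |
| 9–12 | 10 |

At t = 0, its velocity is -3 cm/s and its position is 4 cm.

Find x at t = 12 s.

68.5 cm

On each constant-a segment, Δv = aΔt and Δx = v₀Δt + ½aΔt²; chain segment to segment.
0–2 s: v starts -3 cm/s; Δx = -3·2 + ½·-7·2² = -20 cm; v ends -17 cm/s.
2–4 s: v starts -17 cm/s; Δx = -17·2 + ½·4·2² = -26 cm; v ends -9 cm/s.
4–9 s: v starts -9 cm/s; Δx = -9·5 + ½·5·5² = 17.5 cm; v ends 16 cm/s.
9–12 s: v starts 16 cm/s; Δx = 16·3 + ½·10·3² = 93 cm; v ends 46 cm/s.
x(12) = 4 + Σ Δx = 68.5 cm.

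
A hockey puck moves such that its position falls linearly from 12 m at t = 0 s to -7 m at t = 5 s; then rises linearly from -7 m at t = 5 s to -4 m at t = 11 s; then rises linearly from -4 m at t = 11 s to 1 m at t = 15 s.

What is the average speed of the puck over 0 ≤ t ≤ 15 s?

Average speed = (total path length)/(elapsed time); on a piecewise-linear x-t graph the path length is Σ|Δx|.
0–5 s: |Δx| = |-7 − 12| = 19 m
5–11 s: |Δx| = |-4 − -7| = 3 m
11–15 s: |Δx| = |1 − -4| = 5 m
Total path = 27 m; average speed = 27/15 = 1.8 m/s.

1.8 m/s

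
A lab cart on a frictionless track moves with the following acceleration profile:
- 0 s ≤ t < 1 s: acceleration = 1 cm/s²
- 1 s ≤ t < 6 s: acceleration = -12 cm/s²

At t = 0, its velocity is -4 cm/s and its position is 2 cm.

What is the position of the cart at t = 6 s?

-166.5 cm

On each constant-a segment, Δv = aΔt and Δx = v₀Δt + ½aΔt²; chain segment to segment.
0–1 s: v starts -4 cm/s; Δx = -4·1 + ½·1·1² = -3.5 cm; v ends -3 cm/s.
1–6 s: v starts -3 cm/s; Δx = -3·5 + ½·-12·5² = -165 cm; v ends -63 cm/s.
x(6) = 2 + Σ Δx = -166.5 cm.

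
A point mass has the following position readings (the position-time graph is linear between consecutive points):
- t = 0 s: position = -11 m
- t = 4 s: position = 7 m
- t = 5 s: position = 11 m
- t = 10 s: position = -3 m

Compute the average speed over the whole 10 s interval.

3.6 m/s

Average speed = (total path length)/(elapsed time); on a piecewise-linear x-t graph the path length is Σ|Δx|.
0–4 s: |Δx| = |7 − -11| = 18 m
4–5 s: |Δx| = |11 − 7| = 4 m
5–10 s: |Δx| = |-3 − 11| = 14 m
Total path = 36 m; average speed = 36/10 = 3.6 m/s.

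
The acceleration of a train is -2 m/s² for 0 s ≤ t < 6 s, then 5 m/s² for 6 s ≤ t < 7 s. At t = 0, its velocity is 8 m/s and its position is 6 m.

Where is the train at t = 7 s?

On each constant-a segment, Δv = aΔt and Δx = v₀Δt + ½aΔt²; chain segment to segment.
0–6 s: v starts 8 m/s; Δx = 8·6 + ½·-2·6² = 12 m; v ends -4 m/s.
6–7 s: v starts -4 m/s; Δx = -4·1 + ½·5·1² = -1.5 m; v ends 1 m/s.
x(7) = 6 + Σ Δx = 16.5 m.

16.5 m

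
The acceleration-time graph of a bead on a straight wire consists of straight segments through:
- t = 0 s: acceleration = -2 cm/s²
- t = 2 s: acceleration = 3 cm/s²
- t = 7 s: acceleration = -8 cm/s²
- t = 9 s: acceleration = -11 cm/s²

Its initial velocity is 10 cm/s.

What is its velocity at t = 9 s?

Δv equals the area under the a-t graph; then v = v₀ + Δv.
0–2 s: ½(-2 + 3)(2) = 1 cm/s
2–7 s: ½(3 + -8)(5) = -12.5 cm/s
7–9 s: ½(-8 + -11)(2) = -19 cm/s
Δv = -30.5 cm/s, so v(9) = 10 + (-30.5) = -20.5 cm/s.

-20.5 cm/s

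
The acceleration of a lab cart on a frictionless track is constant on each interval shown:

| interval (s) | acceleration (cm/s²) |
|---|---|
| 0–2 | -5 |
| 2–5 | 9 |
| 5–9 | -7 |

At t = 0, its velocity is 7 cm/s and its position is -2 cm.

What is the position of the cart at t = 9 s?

On each constant-a segment, Δv = aΔt and Δx = v₀Δt + ½aΔt²; chain segment to segment.
0–2 s: v starts 7 cm/s; Δx = 7·2 + ½·-5·2² = 4 cm; v ends -3 cm/s.
2–5 s: v starts -3 cm/s; Δx = -3·3 + ½·9·3² = 31.5 cm; v ends 24 cm/s.
5–9 s: v starts 24 cm/s; Δx = 24·4 + ½·-7·4² = 40 cm; v ends -4 cm/s.
x(9) = -2 + Σ Δx = 73.5 cm.

73.5 cm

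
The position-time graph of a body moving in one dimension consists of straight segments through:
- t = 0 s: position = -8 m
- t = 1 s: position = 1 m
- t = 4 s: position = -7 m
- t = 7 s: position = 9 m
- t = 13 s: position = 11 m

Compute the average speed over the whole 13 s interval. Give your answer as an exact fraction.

35/13 m/s

Average speed = (total path length)/(elapsed time); on a piecewise-linear x-t graph the path length is Σ|Δx|.
0–1 s: |Δx| = |1 − -8| = 9 m
1–4 s: |Δx| = |-7 − 1| = 8 m
4–7 s: |Δx| = |9 − -7| = 16 m
7–13 s: |Δx| = |11 − 9| = 2 m
Total path = 35 m; average speed = 35/13 = 35/13 m/s.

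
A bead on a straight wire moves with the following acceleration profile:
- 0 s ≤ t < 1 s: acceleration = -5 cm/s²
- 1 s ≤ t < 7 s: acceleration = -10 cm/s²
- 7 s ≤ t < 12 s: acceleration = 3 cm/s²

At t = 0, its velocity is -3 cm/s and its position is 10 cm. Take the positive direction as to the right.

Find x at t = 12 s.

-526 cm

On each constant-a segment, Δv = aΔt and Δx = v₀Δt + ½aΔt²; chain segment to segment.
0–1 s: v starts -3 cm/s; Δx = -3·1 + ½·-5·1² = -5.5 cm; v ends -8 cm/s.
1–7 s: v starts -8 cm/s; Δx = -8·6 + ½·-10·6² = -228 cm; v ends -68 cm/s.
7–12 s: v starts -68 cm/s; Δx = -68·5 + ½·3·5² = -302.5 cm; v ends -53 cm/s.
x(12) = 10 + Σ Δx = -526 cm.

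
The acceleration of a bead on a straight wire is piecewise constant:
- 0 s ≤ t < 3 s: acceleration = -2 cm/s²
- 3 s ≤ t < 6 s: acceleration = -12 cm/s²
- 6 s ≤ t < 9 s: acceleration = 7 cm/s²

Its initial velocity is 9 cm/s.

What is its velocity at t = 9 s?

Δv equals the area under the a-t graph; then v = v₀ + Δv.
0–3 s: -2 × 3 = -6 cm/s
3–6 s: -12 × 3 = -36 cm/s
6–9 s: 7 × 3 = 21 cm/s
Δv = -21 cm/s, so v(9) = 9 + (-21) = -12 cm/s.

-12 cm/s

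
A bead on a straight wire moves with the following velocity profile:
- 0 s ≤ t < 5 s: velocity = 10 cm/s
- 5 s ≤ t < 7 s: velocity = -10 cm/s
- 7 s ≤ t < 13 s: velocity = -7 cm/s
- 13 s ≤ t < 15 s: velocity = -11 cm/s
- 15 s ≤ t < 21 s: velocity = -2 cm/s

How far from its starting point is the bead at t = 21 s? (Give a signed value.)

-46 cm

Net displacement equals the area under the velocity-time graph (areas below the axis count negative).
0–5 s: 10 × 5 = 50 cm
5–7 s: -10 × 2 = -20 cm
7–13 s: -7 × 6 = -42 cm
13–15 s: -11 × 2 = -22 cm
15–21 s: -2 × 6 = -12 cm
Net displacement = -46 cm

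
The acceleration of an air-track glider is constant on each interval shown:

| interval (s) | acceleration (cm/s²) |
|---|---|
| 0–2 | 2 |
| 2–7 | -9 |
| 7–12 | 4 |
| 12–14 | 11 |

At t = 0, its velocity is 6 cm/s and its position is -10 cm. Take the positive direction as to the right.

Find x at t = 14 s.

-189.5 cm

On each constant-a segment, Δv = aΔt and Δx = v₀Δt + ½aΔt²; chain segment to segment.
0–2 s: v starts 6 cm/s; Δx = 6·2 + ½·2·2² = 16 cm; v ends 10 cm/s.
2–7 s: v starts 10 cm/s; Δx = 10·5 + ½·-9·5² = -62.5 cm; v ends -35 cm/s.
7–12 s: v starts -35 cm/s; Δx = -35·5 + ½·4·5² = -125 cm; v ends -15 cm/s.
12–14 s: v starts -15 cm/s; Δx = -15·2 + ½·11·2² = -8 cm; v ends 7 cm/s.
x(14) = -10 + Σ Δx = -189.5 cm.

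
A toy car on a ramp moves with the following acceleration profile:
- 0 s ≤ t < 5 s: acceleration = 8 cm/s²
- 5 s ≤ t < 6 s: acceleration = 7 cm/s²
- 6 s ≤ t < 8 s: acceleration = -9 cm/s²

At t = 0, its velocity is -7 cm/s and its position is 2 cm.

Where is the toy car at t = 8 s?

On each constant-a segment, Δv = aΔt and Δx = v₀Δt + ½aΔt²; chain segment to segment.
0–5 s: v starts -7 cm/s; Δx = -7·5 + ½·8·5² = 65 cm; v ends 33 cm/s.
5–6 s: v starts 33 cm/s; Δx = 33·1 + ½·7·1² = 36.5 cm; v ends 40 cm/s.
6–8 s: v starts 40 cm/s; Δx = 40·2 + ½·-9·2² = 62 cm; v ends 22 cm/s.
x(8) = 2 + Σ Δx = 165.5 cm.

165.5 cm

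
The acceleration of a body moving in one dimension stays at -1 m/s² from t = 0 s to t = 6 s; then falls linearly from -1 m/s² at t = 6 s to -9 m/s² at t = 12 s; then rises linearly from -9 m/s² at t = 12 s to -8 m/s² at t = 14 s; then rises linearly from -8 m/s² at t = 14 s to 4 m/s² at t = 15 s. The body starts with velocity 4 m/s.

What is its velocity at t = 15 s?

-51 m/s

Δv equals the area under the a-t graph; then v = v₀ + Δv.
0–6 s: -1 × 6 = -6 m/s
6–12 s: ½(-1 + -9)(6) = -30 m/s
12–14 s: ½(-9 + -8)(2) = -17 m/s
14–15 s: ½(-8 + 4)(1) = -2 m/s
Δv = -55 m/s, so v(15) = 4 + (-55) = -51 m/s.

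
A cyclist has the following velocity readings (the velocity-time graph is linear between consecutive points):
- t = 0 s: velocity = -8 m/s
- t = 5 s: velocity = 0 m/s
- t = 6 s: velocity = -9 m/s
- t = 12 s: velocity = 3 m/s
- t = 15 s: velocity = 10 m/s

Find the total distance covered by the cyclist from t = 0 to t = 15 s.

Total distance travelled is ∫|v| dt — sum the magnitudes of each area piece.
0–5 s: |½(-8 + 0)(5)| = 20 m
5–6 s: |½(0 + -9)(1)| = 4.5 m
6–12 s: v = 0 at t = 10.5 s; triangle areas 20.25 + 2.25 = 22.5 m
12–15 s: |½(3 + 10)(3)| = 19.5 m
Total distance = 66.5 m

66.5 m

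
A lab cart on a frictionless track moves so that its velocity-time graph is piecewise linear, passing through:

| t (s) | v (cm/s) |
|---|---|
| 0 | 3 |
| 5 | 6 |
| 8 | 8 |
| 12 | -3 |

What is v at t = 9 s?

5.25 cm/s

On 8–12 s the graph is linear from 8 to -3 cm/s: v(9) = 8 + (-3 − 8)·(9 − 8)/(12 − 8) = 5.25 cm/s.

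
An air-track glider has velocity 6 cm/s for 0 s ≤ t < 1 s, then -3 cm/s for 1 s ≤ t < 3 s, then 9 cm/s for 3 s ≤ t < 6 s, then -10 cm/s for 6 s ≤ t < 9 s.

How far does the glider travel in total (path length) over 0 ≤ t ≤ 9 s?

Total distance travelled is ∫|v| dt — sum the magnitudes of each area piece.
0–1 s: |6| × 1 = 6 cm
1–3 s: |-3| × 2 = 6 cm
3–6 s: |9| × 3 = 27 cm
6–9 s: |-10| × 3 = 30 cm
Total distance = 69 cm

69 cm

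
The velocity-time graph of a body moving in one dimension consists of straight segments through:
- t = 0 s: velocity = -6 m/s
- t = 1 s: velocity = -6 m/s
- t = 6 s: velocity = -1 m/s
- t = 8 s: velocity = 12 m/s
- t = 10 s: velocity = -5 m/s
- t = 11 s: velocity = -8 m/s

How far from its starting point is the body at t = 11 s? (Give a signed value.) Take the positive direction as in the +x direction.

Displacement is the signed area under the v-t curve.
0–1 s: -6 × 1 = -6 m
1–6 s: ½(-6 + -1)(5) = -17.5 m
6–8 s: ½(-1 + 12)(2) = 11 m
8–10 s: ½(12 + -5)(2) = 7 m
10–11 s: ½(-5 + -8)(1) = -6.5 m
Net displacement = -12 m

-12 m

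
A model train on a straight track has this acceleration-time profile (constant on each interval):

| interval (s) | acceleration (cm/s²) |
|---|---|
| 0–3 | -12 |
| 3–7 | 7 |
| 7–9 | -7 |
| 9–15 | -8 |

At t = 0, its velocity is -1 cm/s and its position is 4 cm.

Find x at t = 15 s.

On each constant-a segment, Δv = aΔt and Δx = v₀Δt + ½aΔt²; chain segment to segment.
0–3 s: v starts -1 cm/s; Δx = -1·3 + ½·-12·3² = -57 cm; v ends -37 cm/s.
3–7 s: v starts -37 cm/s; Δx = -37·4 + ½·7·4² = -92 cm; v ends -9 cm/s.
7–9 s: v starts -9 cm/s; Δx = -9·2 + ½·-7·2² = -32 cm; v ends -23 cm/s.
9–15 s: v starts -23 cm/s; Δx = -23·6 + ½·-8·6² = -282 cm; v ends -71 cm/s.
x(15) = 4 + Σ Δx = -459 cm.

-459 cm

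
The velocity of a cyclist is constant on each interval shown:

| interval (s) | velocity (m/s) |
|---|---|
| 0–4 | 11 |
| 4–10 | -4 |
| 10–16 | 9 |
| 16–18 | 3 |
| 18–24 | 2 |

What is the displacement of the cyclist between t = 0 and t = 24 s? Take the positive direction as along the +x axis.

Displacement is the signed area under the v-t curve.
0–4 s: 11 × 4 = 44 m
4–10 s: -4 × 6 = -24 m
10–16 s: 9 × 6 = 54 m
16–18 s: 3 × 2 = 6 m
18–24 s: 2 × 6 = 12 m
Net displacement = 92 m

92 m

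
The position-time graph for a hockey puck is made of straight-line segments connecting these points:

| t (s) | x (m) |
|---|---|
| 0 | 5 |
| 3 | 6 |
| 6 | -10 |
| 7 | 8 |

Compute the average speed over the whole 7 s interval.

5 m/s

Average speed = (total path length)/(elapsed time); on a piecewise-linear x-t graph the path length is Σ|Δx|.
0–3 s: |Δx| = |6 − 5| = 1 m
3–6 s: |Δx| = |-10 − 6| = 16 m
6–7 s: |Δx| = |8 − -10| = 18 m
Total path = 35 m; average speed = 35/7 = 5 m/s.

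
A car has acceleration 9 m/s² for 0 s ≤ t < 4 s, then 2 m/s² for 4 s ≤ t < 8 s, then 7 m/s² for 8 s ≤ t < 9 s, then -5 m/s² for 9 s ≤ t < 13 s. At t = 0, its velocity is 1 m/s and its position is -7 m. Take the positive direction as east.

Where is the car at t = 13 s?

On each constant-a segment, Δv = aΔt and Δx = v₀Δt + ½aΔt²; chain segment to segment.
0–4 s: v starts 1 m/s; Δx = 1·4 + ½·9·4² = 76 m; v ends 37 m/s.
4–8 s: v starts 37 m/s; Δx = 37·4 + ½·2·4² = 164 m; v ends 45 m/s.
8–9 s: v starts 45 m/s; Δx = 45·1 + ½·7·1² = 48.5 m; v ends 52 m/s.
9–13 s: v starts 52 m/s; Δx = 52·4 + ½·-5·4² = 168 m; v ends 32 m/s.
x(13) = -7 + Σ Δx = 449.5 m.

449.5 m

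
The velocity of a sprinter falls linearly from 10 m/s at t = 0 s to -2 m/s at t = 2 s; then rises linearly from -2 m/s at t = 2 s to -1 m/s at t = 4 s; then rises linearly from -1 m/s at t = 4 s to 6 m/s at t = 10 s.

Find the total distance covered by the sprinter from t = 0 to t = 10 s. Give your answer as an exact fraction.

Distance (not displacement) is the total path length: add the absolute areas under v-t.
0–2 s: v = 0 at t = 5/3 s; triangle areas 25/3 + 1/3 = 26/3 m
2–4 s: |½(-2 + -1)(2)| = 3 m
4–10 s: v = 0 at t = 34/7 s; triangle areas 3/7 + 108/7 = 111/7 m
Total distance = 578/21 m

578/21 m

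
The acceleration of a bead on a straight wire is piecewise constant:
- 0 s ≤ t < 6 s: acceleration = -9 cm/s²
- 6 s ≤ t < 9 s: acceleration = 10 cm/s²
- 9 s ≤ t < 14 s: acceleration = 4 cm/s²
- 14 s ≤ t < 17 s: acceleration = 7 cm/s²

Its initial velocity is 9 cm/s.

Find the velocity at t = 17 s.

26 cm/s

Δv equals the area under the a-t graph; then v = v₀ + Δv.
0–6 s: -9 × 6 = -54 cm/s
6–9 s: 10 × 3 = 30 cm/s
9–14 s: 4 × 5 = 20 cm/s
14–17 s: 7 × 3 = 21 cm/s
Δv = 17 cm/s, so v(17) = 9 + (17) = 26 cm/s.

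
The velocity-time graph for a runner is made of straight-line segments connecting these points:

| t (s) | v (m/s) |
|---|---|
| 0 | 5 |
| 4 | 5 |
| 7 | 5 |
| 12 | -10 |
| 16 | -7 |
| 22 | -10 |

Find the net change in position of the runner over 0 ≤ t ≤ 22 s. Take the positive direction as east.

Displacement is the signed area under the v-t curve.
0–4 s: 5 × 4 = 20 m
4–7 s: 5 × 3 = 15 m
7–12 s: ½(5 + -10)(5) = -12.5 m
12–16 s: ½(-10 + -7)(4) = -34 m
16–22 s: ½(-7 + -10)(6) = -51 m
Net displacement = -62.5 m

-62.5 m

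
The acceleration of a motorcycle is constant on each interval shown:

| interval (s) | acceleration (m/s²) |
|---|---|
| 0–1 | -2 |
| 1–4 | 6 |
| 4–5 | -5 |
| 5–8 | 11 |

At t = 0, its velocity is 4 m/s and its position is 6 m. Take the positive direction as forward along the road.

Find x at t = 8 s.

On each constant-a segment, Δv = aΔt and Δx = v₀Δt + ½aΔt²; chain segment to segment.
0–1 s: v starts 4 m/s; Δx = 4·1 + ½·-2·1² = 3 m; v ends 2 m/s.
1–4 s: v starts 2 m/s; Δx = 2·3 + ½·6·3² = 33 m; v ends 20 m/s.
4–5 s: v starts 20 m/s; Δx = 20·1 + ½·-5·1² = 17.5 m; v ends 15 m/s.
5–8 s: v starts 15 m/s; Δx = 15·3 + ½·11·3² = 94.5 m; v ends 48 m/s.
x(8) = 6 + Σ Δx = 154 m.

154 m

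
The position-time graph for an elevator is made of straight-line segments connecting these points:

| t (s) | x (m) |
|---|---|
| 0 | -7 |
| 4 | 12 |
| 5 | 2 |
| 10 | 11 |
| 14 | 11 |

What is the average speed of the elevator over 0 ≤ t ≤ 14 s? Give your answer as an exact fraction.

Average speed = (total path length)/(elapsed time); on a piecewise-linear x-t graph the path length is Σ|Δx|.
0–4 s: |Δx| = |12 − -7| = 19 m
4–5 s: |Δx| = |2 − 12| = 10 m
5–10 s: |Δx| = |11 − 2| = 9 m
10–14 s: |Δx| = |11 − 11| = 0 m
Total path = 38 m; average speed = 38/14 = 19/7 m/s.

19/7 m/s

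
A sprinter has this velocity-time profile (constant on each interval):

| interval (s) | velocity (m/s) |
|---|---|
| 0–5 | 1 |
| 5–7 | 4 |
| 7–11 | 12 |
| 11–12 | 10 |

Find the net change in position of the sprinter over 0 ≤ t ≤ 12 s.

71 m

Displacement is the signed area under the v-t curve.
0–5 s: 1 × 5 = 5 m
5–7 s: 4 × 2 = 8 m
7–11 s: 12 × 4 = 48 m
11–12 s: 10 × 1 = 10 m
Net displacement = 71 m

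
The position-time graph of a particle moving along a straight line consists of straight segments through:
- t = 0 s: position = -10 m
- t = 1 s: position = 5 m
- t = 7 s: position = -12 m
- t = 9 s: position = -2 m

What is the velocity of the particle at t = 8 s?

5 m/s

Velocity is the slope of the x-t graph on 7–9 s: (-2 − -12)/(9 − 7) = 5 m/s.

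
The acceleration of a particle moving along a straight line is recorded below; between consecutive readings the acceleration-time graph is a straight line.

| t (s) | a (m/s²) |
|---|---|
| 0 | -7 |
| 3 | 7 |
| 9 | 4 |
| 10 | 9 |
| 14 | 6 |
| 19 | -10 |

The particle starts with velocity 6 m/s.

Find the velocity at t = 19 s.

Δv equals the area under the a-t graph; then v = v₀ + Δv.
0–3 s: ½(-7 + 7)(3) = 0 m/s
3–9 s: ½(7 + 4)(6) = 33 m/s
9–10 s: ½(4 + 9)(1) = 6.5 m/s
10–14 s: ½(9 + 6)(4) = 30 m/s
14–19 s: ½(6 + -10)(5) = -10 m/s
Δv = 59.5 m/s, so v(19) = 6 + (59.5) = 65.5 m/s.

65.5 m/s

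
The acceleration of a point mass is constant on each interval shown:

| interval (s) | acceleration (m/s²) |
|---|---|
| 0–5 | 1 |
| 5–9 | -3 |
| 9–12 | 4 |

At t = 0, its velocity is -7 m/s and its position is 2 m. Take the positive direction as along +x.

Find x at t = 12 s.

On each constant-a segment, Δv = aΔt and Δx = v₀Δt + ½aΔt²; chain segment to segment.
0–5 s: v starts -7 m/s; Δx = -7·5 + ½·1·5² = -22.5 m; v ends -2 m/s.
5–9 s: v starts -2 m/s; Δx = -2·4 + ½·-3·4² = -32 m; v ends -14 m/s.
9–12 s: v starts -14 m/s; Δx = -14·3 + ½·4·3² = -24 m; v ends -2 m/s.
x(12) = 2 + Σ Δx = -76.5 m.

-76.5 m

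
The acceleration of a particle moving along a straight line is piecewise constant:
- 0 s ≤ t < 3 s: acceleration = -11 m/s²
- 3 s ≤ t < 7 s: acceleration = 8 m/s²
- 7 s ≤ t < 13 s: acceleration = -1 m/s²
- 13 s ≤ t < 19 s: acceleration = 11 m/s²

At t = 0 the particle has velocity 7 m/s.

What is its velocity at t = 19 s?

Δv equals the area under the a-t graph; then v = v₀ + Δv.
0–3 s: -11 × 3 = -33 m/s
3–7 s: 8 × 4 = 32 m/s
7–13 s: -1 × 6 = -6 m/s
13–19 s: 11 × 6 = 66 m/s
Δv = 59 m/s, so v(19) = 7 + (59) = 66 m/s.

66 m/s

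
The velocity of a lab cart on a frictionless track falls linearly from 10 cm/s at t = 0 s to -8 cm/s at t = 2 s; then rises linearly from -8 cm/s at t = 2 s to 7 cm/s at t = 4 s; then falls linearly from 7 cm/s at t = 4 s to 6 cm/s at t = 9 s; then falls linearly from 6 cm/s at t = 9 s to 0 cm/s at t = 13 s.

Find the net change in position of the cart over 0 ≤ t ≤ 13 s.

Displacement is the signed area under the v-t curve.
0–2 s: ½(10 + -8)(2) = 2 cm
2–4 s: ½(-8 + 7)(2) = -1 cm
4–9 s: ½(7 + 6)(5) = 32.5 cm
9–13 s: ½(6 + 0)(4) = 12 cm
Net displacement = 45.5 cm

45.5 cm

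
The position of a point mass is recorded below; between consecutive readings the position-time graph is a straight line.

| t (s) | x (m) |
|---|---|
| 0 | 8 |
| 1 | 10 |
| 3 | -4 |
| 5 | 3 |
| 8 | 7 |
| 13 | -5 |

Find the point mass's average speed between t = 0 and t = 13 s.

Average speed = (total path length)/(elapsed time); on a piecewise-linear x-t graph the path length is Σ|Δx|.
0–1 s: |Δx| = |10 − 8| = 2 m
1–3 s: |Δx| = |-4 − 10| = 14 m
3–5 s: |Δx| = |3 − -4| = 7 m
5–8 s: |Δx| = |7 − 3| = 4 m
8–13 s: |Δx| = |-5 − 7| = 12 m
Total path = 39 m; average speed = 39/13 = 3 m/s.

3 m/s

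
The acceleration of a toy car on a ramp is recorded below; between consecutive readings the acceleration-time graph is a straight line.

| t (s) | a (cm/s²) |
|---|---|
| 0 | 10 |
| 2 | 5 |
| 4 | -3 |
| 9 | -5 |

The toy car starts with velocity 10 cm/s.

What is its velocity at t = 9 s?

Δv equals the area under the a-t graph; then v = v₀ + Δv.
0–2 s: ½(10 + 5)(2) = 15 cm/s
2–4 s: ½(5 + -3)(2) = 2 cm/s
4–9 s: ½(-3 + -5)(5) = -20 cm/s
Δv = -3 cm/s, so v(9) = 10 + (-3) = 7 cm/s.

7 cm/s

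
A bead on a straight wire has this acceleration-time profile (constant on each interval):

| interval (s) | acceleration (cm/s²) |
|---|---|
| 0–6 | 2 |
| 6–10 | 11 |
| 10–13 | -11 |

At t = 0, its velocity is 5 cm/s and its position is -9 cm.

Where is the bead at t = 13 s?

On each constant-a segment, Δv = aΔt and Δx = v₀Δt + ½aΔt²; chain segment to segment.
0–6 s: v starts 5 cm/s; Δx = 5·6 + ½·2·6² = 66 cm; v ends 17 cm/s.
6–10 s: v starts 17 cm/s; Δx = 17·4 + ½·11·4² = 156 cm; v ends 61 cm/s.
10–13 s: v starts 61 cm/s; Δx = 61·3 + ½·-11·3² = 133.5 cm; v ends 28 cm/s.
x(13) = -9 + Σ Δx = 346.5 cm.

346.5 cm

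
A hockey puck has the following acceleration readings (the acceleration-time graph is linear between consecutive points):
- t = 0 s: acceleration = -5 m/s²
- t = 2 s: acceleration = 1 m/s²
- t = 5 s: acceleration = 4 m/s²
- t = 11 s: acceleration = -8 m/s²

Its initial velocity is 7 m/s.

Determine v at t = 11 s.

Δv equals the area under the a-t graph; then v = v₀ + Δv.
0–2 s: ½(-5 + 1)(2) = -4 m/s
2–5 s: ½(1 + 4)(3) = 7.5 m/s
5–11 s: ½(4 + -8)(6) = -12 m/s
Δv = -8.5 m/s, so v(11) = 7 + (-8.5) = -1.5 m/s.

-1.5 m/s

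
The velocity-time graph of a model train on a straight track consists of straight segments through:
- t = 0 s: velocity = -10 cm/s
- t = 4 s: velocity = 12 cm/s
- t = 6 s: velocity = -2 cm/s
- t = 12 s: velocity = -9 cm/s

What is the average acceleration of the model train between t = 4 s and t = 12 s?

Average acceleration = Δv/Δt = (-9 − 12)/(12 − 4) = -2.625 cm/s².

-2.625 cm/s²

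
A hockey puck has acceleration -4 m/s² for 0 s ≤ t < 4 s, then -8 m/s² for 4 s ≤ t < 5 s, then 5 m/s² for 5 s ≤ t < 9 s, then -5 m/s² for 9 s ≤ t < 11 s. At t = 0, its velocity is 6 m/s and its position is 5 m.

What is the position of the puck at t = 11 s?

On each constant-a segment, Δv = aΔt and Δx = v₀Δt + ½aΔt²; chain segment to segment.
0–4 s: v starts 6 m/s; Δx = 6·4 + ½·-4·4² = -8 m; v ends -10 m/s.
4–5 s: v starts -10 m/s; Δx = -10·1 + ½·-8·1² = -14 m; v ends -18 m/s.
5–9 s: v starts -18 m/s; Δx = -18·4 + ½·5·4² = -32 m; v ends 2 m/s.
9–11 s: v starts 2 m/s; Δx = 2·2 + ½·-5·2² = -6 m; v ends -8 m/s.
x(11) = 5 + Σ Δx = -55 m.

-55 m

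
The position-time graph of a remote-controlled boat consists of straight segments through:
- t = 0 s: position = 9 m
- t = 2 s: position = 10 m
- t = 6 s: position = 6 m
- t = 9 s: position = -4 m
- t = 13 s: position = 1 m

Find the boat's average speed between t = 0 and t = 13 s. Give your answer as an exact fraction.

Average speed = (total path length)/(elapsed time); on a piecewise-linear x-t graph the path length is Σ|Δx|.
0–2 s: |Δx| = |10 − 9| = 1 m
2–6 s: |Δx| = |6 − 10| = 4 m
6–9 s: |Δx| = |-4 − 6| = 10 m
9–13 s: |Δx| = |1 − -4| = 5 m
Total path = 20 m; average speed = 20/13 = 20/13 m/s.

20/13 m/s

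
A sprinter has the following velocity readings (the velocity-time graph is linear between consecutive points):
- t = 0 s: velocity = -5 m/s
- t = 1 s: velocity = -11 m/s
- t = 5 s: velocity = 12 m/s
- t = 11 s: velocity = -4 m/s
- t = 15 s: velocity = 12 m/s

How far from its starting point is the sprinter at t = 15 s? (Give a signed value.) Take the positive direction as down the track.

Net displacement equals the area under the velocity-time graph (areas below the axis count negative).
0–1 s: ½(-5 + -11)(1) = -8 m
1–5 s: ½(-11 + 12)(4) = 2 m
5–11 s: ½(12 + -4)(6) = 24 m
11–15 s: ½(-4 + 12)(4) = 16 m
Net displacement = 34 m

34 m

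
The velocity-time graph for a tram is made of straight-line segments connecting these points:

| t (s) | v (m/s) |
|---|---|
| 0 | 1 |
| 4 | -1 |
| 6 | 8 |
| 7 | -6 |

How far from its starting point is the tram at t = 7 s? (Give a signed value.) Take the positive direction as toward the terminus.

Displacement is the signed area under the v-t curve.
0–4 s: ½(1 + -1)(4) = 0 m
4–6 s: ½(-1 + 8)(2) = 7 m
6–7 s: ½(8 + -6)(1) = 1 m
Net displacement = 8 m

8 m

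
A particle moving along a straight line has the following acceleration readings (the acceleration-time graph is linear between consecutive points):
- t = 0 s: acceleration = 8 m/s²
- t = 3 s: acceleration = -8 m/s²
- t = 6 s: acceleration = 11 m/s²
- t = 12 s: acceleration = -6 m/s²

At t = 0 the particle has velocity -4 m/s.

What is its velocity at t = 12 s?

15.5 m/s

Δv equals the area under the a-t graph; then v = v₀ + Δv.
0–3 s: ½(8 + -8)(3) = 0 m/s
3–6 s: ½(-8 + 11)(3) = 4.5 m/s
6–12 s: ½(11 + -6)(6) = 15 m/s
Δv = 19.5 m/s, so v(12) = -4 + (19.5) = 15.5 m/s.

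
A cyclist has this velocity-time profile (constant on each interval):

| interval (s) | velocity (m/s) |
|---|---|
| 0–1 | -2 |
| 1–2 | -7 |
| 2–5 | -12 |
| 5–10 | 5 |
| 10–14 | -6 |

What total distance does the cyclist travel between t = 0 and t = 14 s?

94 m

Total distance travelled is ∫|v| dt — sum the magnitudes of each area piece.
0–1 s: |-2| × 1 = 2 m
1–2 s: |-7| × 1 = 7 m
2–5 s: |-12| × 3 = 36 m
5–10 s: |5| × 5 = 25 m
10–14 s: |-6| × 4 = 24 m
Total distance = 94 m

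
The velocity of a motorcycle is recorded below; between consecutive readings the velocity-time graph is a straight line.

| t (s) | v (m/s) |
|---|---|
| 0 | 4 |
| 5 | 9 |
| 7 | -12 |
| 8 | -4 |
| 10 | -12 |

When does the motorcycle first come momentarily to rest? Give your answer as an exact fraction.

v changes sign on 5–7 s (from 9 to -12); the graph is linear there, so v = 0 at t = 5 + (-9)·(7 − 5)/(-12 − 9) = 41/7 s.

t = 41/7 s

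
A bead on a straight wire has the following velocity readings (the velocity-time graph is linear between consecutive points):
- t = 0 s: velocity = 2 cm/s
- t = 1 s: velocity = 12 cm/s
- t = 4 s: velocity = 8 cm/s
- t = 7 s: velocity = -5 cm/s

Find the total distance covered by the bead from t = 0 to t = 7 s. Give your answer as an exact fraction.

1229/26 cm

Total distance travelled is ∫|v| dt — sum the magnitudes of each area piece.
0–1 s: |½(2 + 12)(1)| = 7 cm
1–4 s: |½(12 + 8)(3)| = 30 cm
4–7 s: v = 0 at t = 76/13 s; triangle areas 96/13 + 75/26 = 267/26 cm
Total distance = 1229/26 cm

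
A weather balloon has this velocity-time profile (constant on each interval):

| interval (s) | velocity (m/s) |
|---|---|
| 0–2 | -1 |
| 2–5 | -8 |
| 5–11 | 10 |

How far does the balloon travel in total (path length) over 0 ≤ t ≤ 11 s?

Distance (not displacement) is the total path length: add the absolute areas under v-t.
0–2 s: |-1| × 2 = 2 m
2–5 s: |-8| × 3 = 24 m
5–11 s: |10| × 6 = 60 m
Total distance = 86 m

86 m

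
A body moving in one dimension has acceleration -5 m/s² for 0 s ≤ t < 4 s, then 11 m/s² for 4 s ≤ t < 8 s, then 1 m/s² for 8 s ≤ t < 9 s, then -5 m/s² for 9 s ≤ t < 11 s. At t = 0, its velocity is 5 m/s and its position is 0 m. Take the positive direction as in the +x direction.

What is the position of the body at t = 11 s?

87.5 m

On each constant-a segment, Δv = aΔt and Δx = v₀Δt + ½aΔt²; chain segment to segment.
0–4 s: v starts 5 m/s; Δx = 5·4 + ½·-5·4² = -20 m; v ends -15 m/s.
4–8 s: v starts -15 m/s; Δx = -15·4 + ½·11·4² = 28 m; v ends 29 m/s.
8–9 s: v starts 29 m/s; Δx = 29·1 + ½·1·1² = 29.5 m; v ends 30 m/s.
9–11 s: v starts 30 m/s; Δx = 30·2 + ½·-5·2² = 50 m; v ends 20 m/s.
x(11) = 0 + Σ Δx = 87.5 m.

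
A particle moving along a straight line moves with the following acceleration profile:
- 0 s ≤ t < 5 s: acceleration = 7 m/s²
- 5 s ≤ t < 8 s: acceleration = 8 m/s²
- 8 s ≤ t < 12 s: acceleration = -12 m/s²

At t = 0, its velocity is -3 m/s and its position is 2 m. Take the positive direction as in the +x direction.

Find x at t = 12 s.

334.5 m

On each constant-a segment, Δv = aΔt and Δx = v₀Δt + ½aΔt²; chain segment to segment.
0–5 s: v starts -3 m/s; Δx = -3·5 + ½·7·5² = 72.5 m; v ends 32 m/s.
5–8 s: v starts 32 m/s; Δx = 32·3 + ½·8·3² = 132 m; v ends 56 m/s.
8–12 s: v starts 56 m/s; Δx = 56·4 + ½·-12·4² = 128 m; v ends 8 m/s.
x(12) = 2 + Σ Δx = 334.5 m.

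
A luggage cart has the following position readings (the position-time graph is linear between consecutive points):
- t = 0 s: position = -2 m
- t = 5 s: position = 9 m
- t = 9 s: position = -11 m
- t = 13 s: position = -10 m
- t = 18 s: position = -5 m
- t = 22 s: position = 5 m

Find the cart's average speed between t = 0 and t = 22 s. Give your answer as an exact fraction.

47/22 m/s

Average speed = (total path length)/(elapsed time); on a piecewise-linear x-t graph the path length is Σ|Δx|.
0–5 s: |Δx| = |9 − -2| = 11 m
5–9 s: |Δx| = |-11 − 9| = 20 m
9–13 s: |Δx| = |-10 − -11| = 1 m
13–18 s: |Δx| = |-5 − -10| = 5 m
18–22 s: |Δx| = |5 − -5| = 10 m
Total path = 47 m; average speed = 47/22 = 47/22 m/s.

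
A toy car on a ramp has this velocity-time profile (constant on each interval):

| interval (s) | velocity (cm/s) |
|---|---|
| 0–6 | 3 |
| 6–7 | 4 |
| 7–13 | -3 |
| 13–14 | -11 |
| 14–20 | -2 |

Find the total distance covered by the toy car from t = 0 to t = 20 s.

Distance (not displacement) is the total path length: add the absolute areas under v-t.
0–6 s: |3| × 6 = 18 cm
6–7 s: |4| × 1 = 4 cm
7–13 s: |-3| × 6 = 18 cm
13–14 s: |-11| × 1 = 11 cm
14–20 s: |-2| × 6 = 12 cm
Total distance = 63 cm

63 cm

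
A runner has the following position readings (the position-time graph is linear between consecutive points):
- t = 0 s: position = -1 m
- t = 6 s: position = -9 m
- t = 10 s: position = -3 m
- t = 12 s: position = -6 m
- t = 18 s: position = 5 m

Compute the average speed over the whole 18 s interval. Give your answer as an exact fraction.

14/9 m/s

Average speed = (total path length)/(elapsed time); on a piecewise-linear x-t graph the path length is Σ|Δx|.
0–6 s: |Δx| = |-9 − -1| = 8 m
6–10 s: |Δx| = |-3 − -9| = 6 m
10–12 s: |Δx| = |-6 − -3| = 3 m
12–18 s: |Δx| = |5 − -6| = 11 m
Total path = 28 m; average speed = 28/18 = 14/9 m/s.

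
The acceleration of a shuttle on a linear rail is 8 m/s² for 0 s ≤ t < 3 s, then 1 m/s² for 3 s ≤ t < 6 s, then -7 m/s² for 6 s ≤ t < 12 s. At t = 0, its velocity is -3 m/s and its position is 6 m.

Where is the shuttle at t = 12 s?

118.5 m

On each constant-a segment, Δv = aΔt and Δx = v₀Δt + ½aΔt²; chain segment to segment.
0–3 s: v starts -3 m/s; Δx = -3·3 + ½·8·3² = 27 m; v ends 21 m/s.
3–6 s: v starts 21 m/s; Δx = 21·3 + ½·1·3² = 67.5 m; v ends 24 m/s.
6–12 s: v starts 24 m/s; Δx = 24·6 + ½·-7·6² = 18 m; v ends -18 m/s.
x(12) = 6 + Σ Δx = 118.5 m.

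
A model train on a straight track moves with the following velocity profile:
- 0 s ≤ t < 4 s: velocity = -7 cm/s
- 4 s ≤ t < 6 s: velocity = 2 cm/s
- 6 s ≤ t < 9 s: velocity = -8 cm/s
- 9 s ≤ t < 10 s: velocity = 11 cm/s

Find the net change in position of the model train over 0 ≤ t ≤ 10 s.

Net displacement equals the area under the velocity-time graph (areas below the axis count negative).
0–4 s: -7 × 4 = -28 cm
4–6 s: 2 × 2 = 4 cm
6–9 s: -8 × 3 = -24 cm
9–10 s: 11 × 1 = 11 cm
Net displacement = -37 cm

-37 cm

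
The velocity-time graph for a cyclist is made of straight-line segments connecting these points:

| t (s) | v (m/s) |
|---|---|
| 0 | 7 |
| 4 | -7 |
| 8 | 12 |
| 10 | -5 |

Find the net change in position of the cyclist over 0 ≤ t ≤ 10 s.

17 m

Net displacement equals the area under the velocity-time graph (areas below the axis count negative).
0–4 s: ½(7 + -7)(4) = 0 m
4–8 s: ½(-7 + 12)(4) = 10 m
8–10 s: ½(12 + -5)(2) = 7 m
Net displacement = 17 m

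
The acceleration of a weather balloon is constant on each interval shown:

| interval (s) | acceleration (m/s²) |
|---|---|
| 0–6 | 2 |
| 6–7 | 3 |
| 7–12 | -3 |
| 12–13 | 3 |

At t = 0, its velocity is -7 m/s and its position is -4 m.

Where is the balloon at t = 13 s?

-6.5 m

On each constant-a segment, Δv = aΔt and Δx = v₀Δt + ½aΔt²; chain segment to segment.
0–6 s: v starts -7 m/s; Δx = -7·6 + ½·2·6² = -6 m; v ends 5 m/s.
6–7 s: v starts 5 m/s; Δx = 5·1 + ½·3·1² = 6.5 m; v ends 8 m/s.
7–12 s: v starts 8 m/s; Δx = 8·5 + ½·-3·5² = 2.5 m; v ends -7 m/s.
12–13 s: v starts -7 m/s; Δx = -7·1 + ½·3·1² = -5.5 m; v ends -4 m/s.
x(13) = -4 + Σ Δx = -6.5 m.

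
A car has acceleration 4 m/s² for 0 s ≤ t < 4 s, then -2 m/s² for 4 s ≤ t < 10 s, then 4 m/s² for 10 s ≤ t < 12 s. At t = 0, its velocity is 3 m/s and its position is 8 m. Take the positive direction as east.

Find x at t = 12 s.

152 m

On each constant-a segment, Δv = aΔt and Δx = v₀Δt + ½aΔt²; chain segment to segment.
0–4 s: v starts 3 m/s; Δx = 3·4 + ½·4·4² = 44 m; v ends 19 m/s.
4–10 s: v starts 19 m/s; Δx = 19·6 + ½·-2·6² = 78 m; v ends 7 m/s.
10–12 s: v starts 7 m/s; Δx = 7·2 + ½·4·2² = 22 m; v ends 15 m/s.
x(12) = 8 + Σ Δx = 152 m.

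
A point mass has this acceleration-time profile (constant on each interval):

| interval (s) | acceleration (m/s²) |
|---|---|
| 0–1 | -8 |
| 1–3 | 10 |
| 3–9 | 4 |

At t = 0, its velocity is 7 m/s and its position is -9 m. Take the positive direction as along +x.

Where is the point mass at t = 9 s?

198 m

On each constant-a segment, Δv = aΔt and Δx = v₀Δt + ½aΔt²; chain segment to segment.
0–1 s: v starts 7 m/s; Δx = 7·1 + ½·-8·1² = 3 m; v ends -1 m/s.
1–3 s: v starts -1 m/s; Δx = -1·2 + ½·10·2² = 18 m; v ends 19 m/s.
3–9 s: v starts 19 m/s; Δx = 19·6 + ½·4·6² = 186 m; v ends 43 m/s.
x(9) = -9 + Σ Δx = 198 m.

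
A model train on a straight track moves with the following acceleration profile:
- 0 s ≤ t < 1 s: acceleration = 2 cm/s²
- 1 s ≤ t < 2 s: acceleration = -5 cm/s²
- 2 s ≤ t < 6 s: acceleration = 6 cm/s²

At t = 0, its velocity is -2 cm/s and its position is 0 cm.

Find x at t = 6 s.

On each constant-a segment, Δv = aΔt and Δx = v₀Δt + ½aΔt²; chain segment to segment.
0–1 s: v starts -2 cm/s; Δx = -2·1 + ½·2·1² = -1 cm; v ends 0 cm/s.
1–2 s: v starts 0 cm/s; Δx = 0·1 + ½·-5·1² = -2.5 cm; v ends -5 cm/s.
2–6 s: v starts -5 cm/s; Δx = -5·4 + ½·6·4² = 28 cm; v ends 19 cm/s.
x(6) = 0 + Σ Δx = 24.5 cm.

24.5 cm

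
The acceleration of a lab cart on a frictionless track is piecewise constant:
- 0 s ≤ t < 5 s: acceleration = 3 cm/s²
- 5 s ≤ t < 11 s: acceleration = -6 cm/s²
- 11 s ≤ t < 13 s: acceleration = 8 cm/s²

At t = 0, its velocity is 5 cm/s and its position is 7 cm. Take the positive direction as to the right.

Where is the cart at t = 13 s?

On each constant-a segment, Δv = aΔt and Δx = v₀Δt + ½aΔt²; chain segment to segment.
0–5 s: v starts 5 cm/s; Δx = 5·5 + ½·3·5² = 62.5 cm; v ends 20 cm/s.
5–11 s: v starts 20 cm/s; Δx = 20·6 + ½·-6·6² = 12 cm; v ends -16 cm/s.
11–13 s: v starts -16 cm/s; Δx = -16·2 + ½·8·2² = -16 cm; v ends 0 cm/s.
x(13) = 7 + Σ Δx = 65.5 cm.

65.5 cm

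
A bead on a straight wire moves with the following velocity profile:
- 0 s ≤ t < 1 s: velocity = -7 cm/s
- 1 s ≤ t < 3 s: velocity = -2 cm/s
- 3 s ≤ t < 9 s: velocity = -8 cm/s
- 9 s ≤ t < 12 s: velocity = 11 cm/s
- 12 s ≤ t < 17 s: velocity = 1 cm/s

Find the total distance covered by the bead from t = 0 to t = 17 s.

97 cm

Distance (not displacement) is the total path length: add the absolute areas under v-t.
0–1 s: |-7| × 1 = 7 cm
1–3 s: |-2| × 2 = 4 cm
3–9 s: |-8| × 6 = 48 cm
9–12 s: |11| × 3 = 33 cm
12–17 s: |1| × 5 = 5 cm
Total distance = 97 cm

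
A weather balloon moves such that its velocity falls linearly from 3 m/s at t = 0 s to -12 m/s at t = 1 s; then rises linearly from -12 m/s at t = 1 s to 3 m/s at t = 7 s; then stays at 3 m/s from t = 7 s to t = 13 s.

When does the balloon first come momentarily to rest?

t = 0.2 s

v changes sign on 0–1 s (from 3 to -12); the graph is linear there, so v = 0 at t = 0 + (-3)·(1 − 0)/(-12 − 3) = 0.2 s.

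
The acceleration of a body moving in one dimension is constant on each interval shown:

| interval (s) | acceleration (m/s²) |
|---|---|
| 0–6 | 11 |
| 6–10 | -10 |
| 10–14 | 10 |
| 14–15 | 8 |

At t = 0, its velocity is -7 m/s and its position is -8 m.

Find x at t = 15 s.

On each constant-a segment, Δv = aΔt and Δx = v₀Δt + ½aΔt²; chain segment to segment.
0–6 s: v starts -7 m/s; Δx = -7·6 + ½·11·6² = 156 m; v ends 59 m/s.
6–10 s: v starts 59 m/s; Δx = 59·4 + ½·-10·4² = 156 m; v ends 19 m/s.
10–14 s: v starts 19 m/s; Δx = 19·4 + ½·10·4² = 156 m; v ends 59 m/s.
14–15 s: v starts 59 m/s; Δx = 59·1 + ½·8·1² = 63 m; v ends 67 m/s.
x(15) = -8 + Σ Δx = 523 m.

523 m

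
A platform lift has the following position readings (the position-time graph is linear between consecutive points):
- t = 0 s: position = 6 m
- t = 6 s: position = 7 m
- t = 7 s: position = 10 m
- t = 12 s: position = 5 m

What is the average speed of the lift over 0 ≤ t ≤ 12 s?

Average speed = (total path length)/(elapsed time); on a piecewise-linear x-t graph the path length is Σ|Δx|.
0–6 s: |Δx| = |7 − 6| = 1 m
6–7 s: |Δx| = |10 − 7| = 3 m
7–12 s: |Δx| = |5 − 10| = 5 m
Total path = 9 m; average speed = 9/12 = 0.75 m/s.

0.75 m/s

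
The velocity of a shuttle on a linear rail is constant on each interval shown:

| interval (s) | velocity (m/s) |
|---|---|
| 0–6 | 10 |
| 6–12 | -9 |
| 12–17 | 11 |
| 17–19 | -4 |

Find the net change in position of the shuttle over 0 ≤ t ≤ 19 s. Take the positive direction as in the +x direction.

Net displacement equals the area under the velocity-time graph (areas below the axis count negative).
0–6 s: 10 × 6 = 60 m
6–12 s: -9 × 6 = -54 m
12–17 s: 11 × 5 = 55 m
17–19 s: -4 × 2 = -8 m
Net displacement = 53 m

53 m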